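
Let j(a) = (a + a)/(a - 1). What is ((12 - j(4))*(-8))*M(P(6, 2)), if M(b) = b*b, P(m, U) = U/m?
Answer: -224/27 ≈ -8.2963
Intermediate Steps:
j(a) = 2*a/(-1 + a) (j(a) = (2*a)/(-1 + a) = 2*a/(-1 + a))
M(b) = b**2
((12 - j(4))*(-8))*M(P(6, 2)) = ((12 - 2*4/(-1 + 4))*(-8))*(2/6)**2 = ((12 - 2*4/3)*(-8))*(2*(1/6))**2 = ((12 - 2*4/3)*(-8))*(1/3)**2 = ((12 - 1*8/3)*(-8))*(1/9) = ((12 - 8/3)*(-8))*(1/9) = ((28/3)*(-8))*(1/9) = -224/3*1/9 = -224/27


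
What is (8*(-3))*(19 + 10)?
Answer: -696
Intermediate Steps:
(8*(-3))*(19 + 10) = -24*29 = -696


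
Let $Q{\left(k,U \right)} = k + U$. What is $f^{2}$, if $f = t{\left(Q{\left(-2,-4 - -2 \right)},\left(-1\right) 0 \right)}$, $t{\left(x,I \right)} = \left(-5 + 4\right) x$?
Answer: $16$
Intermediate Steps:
$Q{\left(k,U \right)} = U + k$
$t{\left(x,I \right)} = - x$
$f = 4$ ($f = - (\left(-4 - -2\right) - 2) = - (\left(-4 + 2\right) - 2) = - (-2 - 2) = \left(-1\right) \left(-4\right) = 4$)
$f^{2} = 4^{2} = 16$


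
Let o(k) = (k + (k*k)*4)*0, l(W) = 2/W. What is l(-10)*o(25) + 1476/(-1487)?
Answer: -1476/1487 ≈ -0.99260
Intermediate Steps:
o(k) = 0 (o(k) = (k + k**2*4)*0 = (k + 4*k**2)*0 = 0)
l(-10)*o(25) + 1476/(-1487) = (2/(-10))*0 + 1476/(-1487) = (2*(-1/10))*0 + 1476*(-1/1487) = -1/5*0 - 1476/1487 = 0 - 1476/1487 = -1476/1487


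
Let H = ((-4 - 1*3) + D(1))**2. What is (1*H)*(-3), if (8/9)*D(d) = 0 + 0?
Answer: -147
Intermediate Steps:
D(d) = 0 (D(d) = 9*(0 + 0)/8 = (9/8)*0 = 0)
H = 49 (H = ((-4 - 1*3) + 0)**2 = ((-4 - 3) + 0)**2 = (-7 + 0)**2 = (-7)**2 = 49)
(1*H)*(-3) = (1*49)*(-3) = 49*(-3) = -147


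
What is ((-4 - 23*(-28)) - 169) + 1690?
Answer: 2161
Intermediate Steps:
((-4 - 23*(-28)) - 169) + 1690 = ((-4 + 644) - 169) + 1690 = (640 - 169) + 1690 = 471 + 1690 = 2161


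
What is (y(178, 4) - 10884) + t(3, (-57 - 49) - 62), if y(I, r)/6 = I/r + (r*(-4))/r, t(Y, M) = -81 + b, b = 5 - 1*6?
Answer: -10723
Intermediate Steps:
b = -1 (b = 5 - 6 = -1)
t(Y, M) = -82 (t(Y, M) = -81 - 1 = -82)
y(I, r) = -24 + 6*I/r (y(I, r) = 6*(I/r + (r*(-4))/r) = 6*(I/r + (-4*r)/r) = 6*(I/r - 4) = 6*(-4 + I/r) = -24 + 6*I/r)
(y(178, 4) - 10884) + t(3, (-57 - 49) - 62) = ((-24 + 6*178/4) - 10884) - 82 = ((-24 + 6*178*(¼)) - 10884) - 82 = ((-24 + 267) - 10884) - 82 = (243 - 10884) - 82 = -10641 - 82 = -10723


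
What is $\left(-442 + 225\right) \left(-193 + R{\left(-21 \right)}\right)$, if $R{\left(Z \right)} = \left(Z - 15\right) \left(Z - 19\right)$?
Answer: $-270599$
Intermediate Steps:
$R{\left(Z \right)} = \left(-19 + Z\right) \left(-15 + Z\right)$ ($R{\left(Z \right)} = \left(-15 + Z\right) \left(-19 + Z\right) = \left(-19 + Z\right) \left(-15 + Z\right)$)
$\left(-442 + 225\right) \left(-193 + R{\left(-21 \right)}\right) = \left(-442 + 225\right) \left(-193 + \left(285 + \left(-21\right)^{2} - -714\right)\right) = - 217 \left(-193 + \left(285 + 441 + 714\right)\right) = - 217 \left(-193 + 1440\right) = \left(-217\right) 1247 = -270599$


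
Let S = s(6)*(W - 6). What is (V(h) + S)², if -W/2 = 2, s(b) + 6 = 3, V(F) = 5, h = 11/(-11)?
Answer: 1225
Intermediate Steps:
h = -1 (h = 11*(-1/11) = -1)
s(b) = -3 (s(b) = -6 + 3 = -3)
W = -4 (W = -2*2 = -4)
S = 30 (S = -3*(-4 - 6) = -3*(-10) = 30)
(V(h) + S)² = (5 + 30)² = 35² = 1225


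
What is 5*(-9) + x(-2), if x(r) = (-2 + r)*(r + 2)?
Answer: -45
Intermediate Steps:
x(r) = (-2 + r)*(2 + r)
5*(-9) + x(-2) = 5*(-9) + (-4 + (-2)²) = -45 + (-4 + 4) = -45 + 0 = -45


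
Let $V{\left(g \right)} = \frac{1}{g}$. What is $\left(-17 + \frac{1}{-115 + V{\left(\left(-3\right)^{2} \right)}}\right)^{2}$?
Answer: $\frac{309302569}{1069156} \approx 289.3$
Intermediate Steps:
$\left(-17 + \frac{1}{-115 + V{\left(\left(-3\right)^{2} \right)}}\right)^{2} = \left(-17 + \frac{1}{-115 + \frac{1}{\left(-3\right)^{2}}}\right)^{2} = \left(-17 + \frac{1}{-115 + \frac{1}{9}}\right)^{2} = \left(-17 + \frac{1}{- \frac{1034}{9}}\right)^{2} = \left(-17 - \frac{9}{1034}\right)^{2} = \left(- \frac{17587}{1034}\right)^{2} = \frac{309302569}{1069156}$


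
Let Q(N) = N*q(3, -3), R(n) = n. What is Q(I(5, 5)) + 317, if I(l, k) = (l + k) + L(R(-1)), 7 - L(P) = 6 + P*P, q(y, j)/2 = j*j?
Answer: 497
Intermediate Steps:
q(y, j) = 2*j² (q(y, j) = 2*(j*j) = 2*j²)
L(P) = 1 - P² (L(P) = 7 - (6 + P*P) = 7 - (6 + P²) = 7 + (-6 - P²) = 1 - P²)
I(l, k) = k + l (I(l, k) = (l + k) + (1 - 1*(-1)²) = (k + l) + (1 - 1*1) = (k + l) + (1 - 1) = (k + l) + 0 = k + l)
Q(N) = 18*N (Q(N) = N*(2*(-3)²) = N*(2*9) = N*18 = 18*N)
Q(I(5, 5)) + 317 = 18*(5 + 5) + 317 = 18*10 + 317 = 180 + 317 = 497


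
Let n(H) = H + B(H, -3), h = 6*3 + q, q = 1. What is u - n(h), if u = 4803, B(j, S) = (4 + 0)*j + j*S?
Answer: 4765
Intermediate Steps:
B(j, S) = 4*j + S*j
h = 19 (h = 6*3 + 1 = 18 + 1 = 19)
n(H) = 2*H (n(H) = H + H*(4 - 3) = H + H*1 = H + H = 2*H)
u - n(h) = 4803 - 2*19 = 4803 - 1*38 = 4803 - 38 = 4765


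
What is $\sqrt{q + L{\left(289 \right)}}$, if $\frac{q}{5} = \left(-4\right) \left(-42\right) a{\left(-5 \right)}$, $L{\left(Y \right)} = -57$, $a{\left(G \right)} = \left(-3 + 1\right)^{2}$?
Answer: $3 \sqrt{367} \approx 57.472$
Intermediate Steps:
$a{\left(G \right)} = 4$ ($a{\left(G \right)} = \left(-2\right)^{2} = 4$)
$q = 3360$ ($q = 5 \left(-4\right) \left(-42\right) 4 = 5 \cdot 168 \cdot 4 = 5 \cdot 672 = 3360$)
$\sqrt{q + L{\left(289 \right)}} = \sqrt{3360 - 57} = \sqrt{3303} = 3 \sqrt{367}$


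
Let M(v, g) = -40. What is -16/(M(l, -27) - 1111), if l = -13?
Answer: 16/1151 ≈ 0.013901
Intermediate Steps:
-16/(M(l, -27) - 1111) = -16/(-40 - 1111) = -16/(-1151) = -16*(-1/1151) = 16/1151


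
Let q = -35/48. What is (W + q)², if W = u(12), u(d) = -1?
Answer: 6889/2304 ≈ 2.9900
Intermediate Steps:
q = -35/48 (q = -35*1/48 = -35/48 ≈ -0.72917)
W = -1
(W + q)² = (-1 - 35/48)² = (-83/48)² = 6889/2304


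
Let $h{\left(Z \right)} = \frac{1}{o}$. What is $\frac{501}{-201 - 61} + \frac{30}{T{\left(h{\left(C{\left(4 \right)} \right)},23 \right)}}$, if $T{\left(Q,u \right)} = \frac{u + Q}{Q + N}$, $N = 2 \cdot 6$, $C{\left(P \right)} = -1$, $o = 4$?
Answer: $\frac{112849}{8122} \approx 13.894$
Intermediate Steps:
$N = 12$
$h{\left(Z \right)} = \frac{1}{4}$
$T{\left(Q,u \right)} = \frac{Q + u}{12 + Q}$ ($T{\left(Q,u \right)} = \frac{u + Q}{Q + 12} = \frac{Q + u}{12 + Q}$)
$\frac{501}{-201 - 61} + \frac{30}{T{\left(h{\left(C{\left(4 \right)} \right)},23 \right)}} = \frac{501}{-201 - 61} + \frac{30}{\frac{1}{12 + \frac{1}{4}} \left(\frac{1}{4} + 23\right)} = \frac{501}{-262} + \frac{30}{\frac{1}{\frac{49}{4}} \cdot \frac{93}{4}} = 501 \left(- \frac{1}{262}\right) + \frac{30}{\frac{4}{49} \cdot \frac{93}{4}} = - \frac{501}{262} + \frac{30}{\frac{93}{49}} = - \frac{501}{262} + 30 \cdot \frac{49}{93} = - \frac{501}{262} + \frac{490}{31} = \frac{112849}{8122}$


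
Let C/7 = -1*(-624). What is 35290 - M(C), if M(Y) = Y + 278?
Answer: 30644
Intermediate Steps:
C = 4368 (C = 7*(-1*(-624)) = 7*624 = 4368)
M(Y) = 278 + Y
35290 - M(C) = 35290 - (278 + 4368) = 35290 - 1*4646 = 35290 - 4646 = 30644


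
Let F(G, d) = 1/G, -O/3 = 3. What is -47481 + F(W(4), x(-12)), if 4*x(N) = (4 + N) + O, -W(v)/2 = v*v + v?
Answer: -1899241/40 ≈ -47481.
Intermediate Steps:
W(v) = -2*v - 2*v² (W(v) = -2*(v*v + v) = -2*(v² + v) = -2*(v + v²) = -2*v - 2*v²)
O = -9 (O = -3*3 = -9)
x(N) = -5/4 + N/4 (x(N) = ((4 + N) - 9)/4 = (-5 + N)/4 = -5/4 + N/4)
-47481 + F(W(4), x(-12)) = -47481 + 1/(-2*4*(1 + 4)) = -47481 + 1/(-2*4*5) = -47481 + 1/(-40) = -47481 - 1/40 = -1899241/40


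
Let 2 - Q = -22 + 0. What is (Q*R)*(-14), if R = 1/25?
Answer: -336/25 ≈ -13.440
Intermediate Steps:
R = 1/25 ≈ 0.040000
Q = 24 (Q = 2 - (-22 + 0) = 2 - 1*(-22) = 2 + 22 = 24)
(Q*R)*(-14) = (24*(1/25))*(-14) = (24/25)*(-14) = -336/25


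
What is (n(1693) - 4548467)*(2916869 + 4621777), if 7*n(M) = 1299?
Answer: -240015185188620/7 ≈ -3.4288e+13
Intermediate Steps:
n(M) = 1299/7 (n(M) = (⅐)*1299 = 1299/7)
(n(1693) - 4548467)*(2916869 + 4621777) = (1299/7 - 4548467)*(2916869 + 4621777) = -31837970/7*7538646 = -240015185188620/7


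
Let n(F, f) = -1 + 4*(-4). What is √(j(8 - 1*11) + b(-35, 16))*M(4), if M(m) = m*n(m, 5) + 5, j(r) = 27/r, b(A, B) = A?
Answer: -126*I*√11 ≈ -417.89*I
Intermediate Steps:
n(F, f) = -17 (n(F, f) = -1 - 16 = -17)
M(m) = 5 - 17*m (M(m) = m*(-17) + 5 = -17*m + 5 = 5 - 17*m)
√(j(8 - 1*11) + b(-35, 16))*M(4) = √(27/(8 - 1*11) - 35)*(5 - 17*4) = √(27/(8 - 11) - 35)*(5 - 68) = √(27/(-3) - 35)*(-63) = √(27*(-⅓) - 35)*(-63) = √(-9 - 35)*(-63) = √(-44)*(-63) = (2*I*√11)*(-63) = -126*I*√11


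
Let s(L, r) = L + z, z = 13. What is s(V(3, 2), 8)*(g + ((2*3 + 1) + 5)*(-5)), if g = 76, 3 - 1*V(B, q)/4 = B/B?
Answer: 336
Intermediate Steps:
V(B, q) = 8 (V(B, q) = 12 - 4*B/B = 12 - 4*1 = 12 - 4 = 8)
s(L, r) = 13 + L (s(L, r) = L + 13 = 13 + L)
s(V(3, 2), 8)*(g + ((2*3 + 1) + 5)*(-5)) = (13 + 8)*(76 + ((2*3 + 1) + 5)*(-5)) = 21*(76 + ((6 + 1) + 5)*(-5)) = 21*(76 + (7 + 5)*(-5)) = 21*(76 + 12*(-5)) = 21*(76 - 60) = 21*16 = 336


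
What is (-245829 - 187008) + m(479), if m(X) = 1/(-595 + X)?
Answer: -50209093/116 ≈ -4.3284e+5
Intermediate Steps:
(-245829 - 187008) + m(479) = (-245829 - 187008) + 1/(-595 + 479) = -432837 + 1/(-116) = -432837 - 1/116 = -50209093/116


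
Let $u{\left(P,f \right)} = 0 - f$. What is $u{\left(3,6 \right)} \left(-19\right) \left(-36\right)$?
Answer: $-4104$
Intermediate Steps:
$u{\left(P,f \right)} = - f$
$u{\left(3,6 \right)} \left(-19\right) \left(-36\right) = \left(-1\right) 6 \left(-19\right) \left(-36\right) = \left(-6\right) \left(-19\right) \left(-36\right) = 114 \left(-36\right) = -4104$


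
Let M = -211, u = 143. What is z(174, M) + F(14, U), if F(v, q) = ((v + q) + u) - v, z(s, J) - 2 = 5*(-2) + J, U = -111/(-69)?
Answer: -1711/23 ≈ -74.391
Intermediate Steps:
U = 37/23 (U = -111*(-1/69) = 37/23 ≈ 1.6087)
z(s, J) = -8 + J (z(s, J) = 2 + (5*(-2) + J) = 2 + (-10 + J) = -8 + J)
F(v, q) = 143 + q (F(v, q) = ((v + q) + 143) - v = ((q + v) + 143) - v = (143 + q + v) - v = 143 + q)
z(174, M) + F(14, U) = (-8 - 211) + (143 + 37/23) = -219 + 3326/23 = -1711/23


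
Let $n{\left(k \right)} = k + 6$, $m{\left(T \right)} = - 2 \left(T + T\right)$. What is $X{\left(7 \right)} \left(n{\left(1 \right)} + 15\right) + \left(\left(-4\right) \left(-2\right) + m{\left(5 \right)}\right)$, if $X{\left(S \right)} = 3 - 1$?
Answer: $32$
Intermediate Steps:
$X{\left(S \right)} = 2$
$m{\left(T \right)} = - 4 T$ ($m{\left(T \right)} = - 2 \cdot 2 T = - 4 T$)
$n{\left(k \right)} = 6 + k$
$X{\left(7 \right)} \left(n{\left(1 \right)} + 15\right) + \left(\left(-4\right) \left(-2\right) + m{\left(5 \right)}\right) = 2 \left(\left(6 + 1\right) + 15\right) - 12 = 2 \left(7 + 15\right) + \left(8 - 20\right) = 2 \cdot 22 - 12 = 44 - 12 = 32$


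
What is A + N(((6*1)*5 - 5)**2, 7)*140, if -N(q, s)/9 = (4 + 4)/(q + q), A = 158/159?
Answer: -140522/19875 ≈ -7.0703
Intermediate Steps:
A = 158/159 (A = 158*(1/159) = 158/159 ≈ 0.99371)
N(q, s) = -36/q (N(q, s) = -9*(4 + 4)/(q + q) = -72/(2*q) = -72*1/(2*q) = -36/q)
A + N(((6*1)*5 - 5)**2, 7)*140 = 158/159 - 36/((6*1)*5 - 5)**2*140 = 158/159 - 36/(6*5 - 5)**2*140 = 158/159 - 36/(30 - 5)**2*140 = 158/159 - 36/(25**2)*140 = 158/159 - 36/625*140 = 158/159 - 1008/125 = -140522/19875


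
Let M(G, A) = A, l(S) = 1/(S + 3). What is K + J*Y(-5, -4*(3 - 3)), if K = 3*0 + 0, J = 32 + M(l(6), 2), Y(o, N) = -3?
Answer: -102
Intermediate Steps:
l(S) = 1/(3 + S)
J = 34 (J = 32 + 2 = 34)
K = 0 (K = 0 + 0 = 0)
K + J*Y(-5, -4*(3 - 3)) = 0 + 34*(-3) = 0 - 102 = -102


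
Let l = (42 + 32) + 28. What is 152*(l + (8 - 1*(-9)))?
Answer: 18088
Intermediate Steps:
l = 102 (l = 74 + 28 = 102)
152*(l + (8 - 1*(-9))) = 152*(102 + (8 - 1*(-9))) = 152*(102 + (8 + 9)) = 152*(102 + 17) = 152*119 = 18088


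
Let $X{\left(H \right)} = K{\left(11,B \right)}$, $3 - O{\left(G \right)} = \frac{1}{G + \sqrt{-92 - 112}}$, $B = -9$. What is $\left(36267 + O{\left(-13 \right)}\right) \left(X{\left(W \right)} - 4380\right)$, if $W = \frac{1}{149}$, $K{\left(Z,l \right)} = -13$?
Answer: $- \frac{59431680139}{373} - \frac{8786 i \sqrt{51}}{373} \approx -1.5933 \cdot 10^{8} - 168.22 i$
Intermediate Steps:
$O{\left(G \right)} = 3 - \frac{1}{G + 2 i \sqrt{51}}$ ($O{\left(G \right)} = 3 - \frac{1}{G + \sqrt{-92 - 112}} = 3 - \frac{1}{G + \sqrt{-204}} = 3 - \frac{1}{G + 2 i \sqrt{51}}$)
$W = \frac{1}{149} \approx 0.0067114$
$X{\left(H \right)} = -13$
$\left(36267 + O{\left(-13 \right)}\right) \left(X{\left(W \right)} - 4380\right) = \left(36267 + \frac{-1 + 3 \left(-13\right) + 6 i \sqrt{51}}{-13 + 2 i \sqrt{51}}\right) \left(-13 - 4380\right) = \left(36267 + \frac{-1 - 39 + 6 i \sqrt{51}}{-13 + 2 i \sqrt{51}}\right) \left(-4393\right) = \left(36267 + \frac{-40 + 6 i \sqrt{51}}{-13 + 2 i \sqrt{51}}\right) \left(-4393\right) = -159320931 - \frac{4393 \left(-40 + 6 i \sqrt{51}\right)}{-13 + 2 i \sqrt{51}}$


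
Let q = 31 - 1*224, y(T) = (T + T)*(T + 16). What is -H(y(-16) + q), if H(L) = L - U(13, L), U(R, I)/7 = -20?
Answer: 53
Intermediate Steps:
y(T) = 2*T*(16 + T) (y(T) = (2*T)*(16 + T) = 2*T*(16 + T))
U(R, I) = -140 (U(R, I) = 7*(-20) = -140)
q = -193 (q = 31 - 224 = -193)
H(L) = 140 + L (H(L) = L - 1*(-140) = L + 140 = 140 + L)
-H(y(-16) + q) = -(140 + (2*(-16)*(16 - 16) - 193)) = -(140 + (2*(-16)*0 - 193)) = -(140 + (0 - 193)) = -(140 - 193) = -1*(-53) = 53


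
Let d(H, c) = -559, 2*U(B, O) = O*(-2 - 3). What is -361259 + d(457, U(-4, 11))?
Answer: -361818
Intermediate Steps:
U(B, O) = -5*O/2 (U(B, O) = (O*(-2 - 3))/2 = (O*(-5))/2 = (-5*O)/2 = -5*O/2)
-361259 + d(457, U(-4, 11)) = -361259 - 559 = -361818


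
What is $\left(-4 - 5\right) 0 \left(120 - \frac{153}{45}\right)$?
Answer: $0$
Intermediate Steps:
$\left(-4 - 5\right) 0 \left(120 - \frac{153}{45}\right) = \left(-9\right) 0 \left(120 - \frac{17}{5}\right) = 0 \left(120 - \frac{17}{5}\right) = 0 \cdot \frac{583}{5} = 0$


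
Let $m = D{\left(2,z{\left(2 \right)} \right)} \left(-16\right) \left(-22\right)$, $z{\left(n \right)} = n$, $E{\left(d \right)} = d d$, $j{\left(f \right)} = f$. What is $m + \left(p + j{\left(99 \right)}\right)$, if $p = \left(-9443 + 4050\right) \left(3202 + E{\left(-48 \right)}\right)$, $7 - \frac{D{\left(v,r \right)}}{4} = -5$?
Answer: $-29676863$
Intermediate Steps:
$E{\left(d \right)} = d^{2}$
$D{\left(v,r \right)} = 48$ ($D{\left(v,r \right)} = 28 - -20 = 28 + 20 = 48$)
$p = -29693858$ ($p = \left(-9443 + 4050\right) \left(3202 + \left(-48\right)^{2}\right) = - 5393 \left(3202 + 2304\right) = \left(-5393\right) 5506 = -29693858$)
$m = 16896$ ($m = 48 \left(-16\right) \left(-22\right) = \left(-768\right) \left(-22\right) = 16896$)
$m + \left(p + j{\left(99 \right)}\right) = 16896 + \left(-29693858 + 99\right) = 16896 - 29693759 = -29676863$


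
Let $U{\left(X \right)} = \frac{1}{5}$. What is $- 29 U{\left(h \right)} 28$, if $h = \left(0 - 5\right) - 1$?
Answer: $- \frac{812}{5} \approx -162.4$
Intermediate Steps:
$h = -6$ ($h = -5 - 1 = -6$)
$U{\left(X \right)} = \frac{1}{5}$
$- 29 U{\left(h \right)} 28 = \left(-29\right) \frac{1}{5} \cdot 28 = \left(- \frac{29}{5}\right) 28 = - \frac{812}{5}$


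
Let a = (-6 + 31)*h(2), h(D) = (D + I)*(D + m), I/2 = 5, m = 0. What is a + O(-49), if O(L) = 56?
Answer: 656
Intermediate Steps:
I = 10 (I = 2*5 = 10)
h(D) = D*(10 + D) (h(D) = (D + 10)*(D + 0) = (10 + D)*D = D*(10 + D))
a = 600 (a = (-6 + 31)*(2*(10 + 2)) = 25*(2*12) = 25*24 = 600)
a + O(-49) = 600 + 56 = 656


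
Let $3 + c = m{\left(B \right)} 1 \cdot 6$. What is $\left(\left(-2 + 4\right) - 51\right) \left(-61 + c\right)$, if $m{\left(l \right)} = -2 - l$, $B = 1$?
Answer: $4018$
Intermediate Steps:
$c = -21$ ($c = -3 + \left(-2 - 1\right) 1 \cdot 6 = -3 + \left(-3\right) 1 \cdot 6 = -3 - 18 = -21$)
$\left(\left(-2 + 4\right) - 51\right) \left(-61 + c\right) = \left(\left(-2 + 4\right) - 51\right) \left(-61 - 21\right) = \left(2 - 51\right) \left(-82\right) = \left(-49\right) \left(-82\right) = 4018$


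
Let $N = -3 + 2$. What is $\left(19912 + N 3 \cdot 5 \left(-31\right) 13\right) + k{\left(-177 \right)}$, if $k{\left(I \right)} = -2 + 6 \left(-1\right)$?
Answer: $25949$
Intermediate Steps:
$N = -1$
$k{\left(I \right)} = -8$ ($k{\left(I \right)} = -2 - 6 = -8$)
$\left(19912 + N 3 \cdot 5 \left(-31\right) 13\right) + k{\left(-177 \right)} = \left(19912 + \left(-1\right) 3 \cdot 5 \left(-31\right) 13\right) - 8 = \left(19912 + \left(-3\right) 5 \left(-31\right) 13\right) - 8 = \left(19912 + \left(-15\right) \left(-31\right) 13\right) - 8 = \left(19912 + 465 \cdot 13\right) - 8 = \left(19912 + 6045\right) - 8 = 25957 - 8 = 25949$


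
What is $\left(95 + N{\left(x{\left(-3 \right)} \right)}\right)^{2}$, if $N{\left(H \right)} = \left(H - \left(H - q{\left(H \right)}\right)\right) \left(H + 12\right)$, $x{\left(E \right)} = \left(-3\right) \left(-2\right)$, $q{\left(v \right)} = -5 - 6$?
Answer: $10609$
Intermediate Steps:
$q{\left(v \right)} = -11$ ($q{\left(v \right)} = -5 - 6 = -11$)
$x{\left(E \right)} = 6$
$N{\left(H \right)} = -132 - 11 H$ ($N{\left(H \right)} = \left(H - \left(11 + H\right)\right) \left(H + 12\right) = - 11 \left(12 + H\right) = -132 - 11 H$)
$\left(95 + N{\left(x{\left(-3 \right)} \right)}\right)^{2} = \left(95 - 198\right)^{2} = \left(-103\right)^{2} = 10609$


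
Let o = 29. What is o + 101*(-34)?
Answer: -3405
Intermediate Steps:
o + 101*(-34) = 29 + 101*(-34) = 29 - 3434 = -3405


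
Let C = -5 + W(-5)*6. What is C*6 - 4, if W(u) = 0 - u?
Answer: 146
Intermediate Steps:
W(u) = -u
C = 25 (C = -5 - 1*(-5)*6 = -5 + 5*6 = -5 + 30 = 25)
C*6 - 4 = 25*6 - 4 = 150 - 4 = 146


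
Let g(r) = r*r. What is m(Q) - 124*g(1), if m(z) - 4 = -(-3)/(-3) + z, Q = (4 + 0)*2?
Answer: -113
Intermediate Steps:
g(r) = r²
Q = 8 (Q = 4*2 = 8)
m(z) = 3 + z (m(z) = 4 + (-(-3)/(-3) + z) = 4 + (-(-3)*(-1)/3 + z) = 4 + (-1*1 + z) = 4 + (-1 + z) = 3 + z)
m(Q) - 124*g(1) = (3 + 8) - 124*1² = 11 - 124*1 = 11 - 124 = -113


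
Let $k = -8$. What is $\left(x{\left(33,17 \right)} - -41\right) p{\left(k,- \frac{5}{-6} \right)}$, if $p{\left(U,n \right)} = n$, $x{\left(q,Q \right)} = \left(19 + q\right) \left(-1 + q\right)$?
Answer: $\frac{8525}{6} \approx 1420.8$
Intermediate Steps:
$x{\left(q,Q \right)} = \left(-1 + q\right) \left(19 + q\right)$
$\left(x{\left(33,17 \right)} - -41\right) p{\left(k,- \frac{5}{-6} \right)} = \left(\left(-19 + 33^{2} + 18 \cdot 33\right) - -41\right) \left(- \frac{5}{-6}\right) = \left(\left(-19 + 1089 + 594\right) + 41\right) \left(\left(-5\right) \left(- \frac{1}{6}\right)\right) = \left(1664 + 41\right) \frac{5}{6} = 1705 \cdot \frac{5}{6} = \frac{8525}{6}$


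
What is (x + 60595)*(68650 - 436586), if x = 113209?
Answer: -63948748544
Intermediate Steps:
(x + 60595)*(68650 - 436586) = (113209 + 60595)*(68650 - 436586) = 173804*(-367936) = -63948748544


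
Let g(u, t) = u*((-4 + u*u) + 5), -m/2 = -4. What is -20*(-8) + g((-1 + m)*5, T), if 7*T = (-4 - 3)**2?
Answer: 43070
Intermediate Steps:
m = 8 (m = -2*(-4) = 8)
T = 7 (T = (-4 - 3)**2/7 = (1/7)*(-7)**2 = (1/7)*49 = 7)
g(u, t) = u*(1 + u**2) (g(u, t) = u*((-4 + u**2) + 5) = u*(1 + u**2))
-20*(-8) + g((-1 + m)*5, T) = -20*(-8) + ((-1 + 8)*5 + ((-1 + 8)*5)**3) = 160 + (7*5 + (7*5)**3) = 160 + (35 + 35**3) = 160 + (35 + 42875) = 160 + 42910 = 43070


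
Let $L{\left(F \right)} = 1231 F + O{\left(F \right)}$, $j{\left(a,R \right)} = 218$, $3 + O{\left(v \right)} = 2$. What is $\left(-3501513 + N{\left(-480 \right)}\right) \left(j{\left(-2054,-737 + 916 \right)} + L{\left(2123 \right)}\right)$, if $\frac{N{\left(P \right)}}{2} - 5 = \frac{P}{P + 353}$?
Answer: $- \frac{1162254918223230}{127} \approx -9.1516 \cdot 10^{12}$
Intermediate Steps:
$O{\left(v \right)} = -1$ ($O{\left(v \right)} = -3 + 2 = -1$)
$N{\left(P \right)} = 10 + \frac{2 P}{353 + P}$ ($N{\left(P \right)} = 10 + 2 \frac{P}{P + 353} = 10 + 2 \frac{P}{353 + P} = 10 + \frac{2 P}{353 + P}$)
$L{\left(F \right)} = -1 + 1231 F$ ($L{\left(F \right)} = 1231 F - 1 = -1 + 1231 F$)
$\left(-3501513 + N{\left(-480 \right)}\right) \left(j{\left(-2054,-737 + 916 \right)} + L{\left(2123 \right)}\right) = \left(-3501513 + \frac{2 \left(1765 + 6 \left(-480\right)\right)}{353 - 480}\right) \left(218 + \left(-1 + 1231 \cdot 2123\right)\right) = \left(-3501513 + \frac{2 \left(1765 - 2880\right)}{-127}\right) \left(218 + \left(-1 + 2613413\right)\right) = \left(-3501513 + 2 \left(- \frac{1}{127}\right) \left(-1115\right)\right) \left(218 + 2613412\right) = \left(-3501513 + \frac{2230}{127}\right) 2613630 = \left(- \frac{444689921}{127}\right) 2613630 = - \frac{1162254918223230}{127}$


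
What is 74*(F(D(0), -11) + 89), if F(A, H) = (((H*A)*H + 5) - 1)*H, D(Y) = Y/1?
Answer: 3330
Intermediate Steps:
D(Y) = Y (D(Y) = Y*1 = Y)
F(A, H) = H*(4 + A*H**2) (F(A, H) = (((A*H)*H + 5) - 1)*H = ((A*H**2 + 5) - 1)*H = ((5 + A*H**2) - 1)*H = (4 + A*H**2)*H = H*(4 + A*H**2))
74*(F(D(0), -11) + 89) = 74*(-11*(4 + 0*(-11)**2) + 89) = 74*(-11*(4 + 0*121) + 89) = 74*(-11*(4 + 0) + 89) = 74*(-11*4 + 89) = 74*(-44 + 89) = 74*45 = 3330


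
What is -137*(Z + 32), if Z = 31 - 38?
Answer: -3425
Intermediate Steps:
Z = -7
-137*(Z + 32) = -137*(-7 + 32) = -137*25 = -3425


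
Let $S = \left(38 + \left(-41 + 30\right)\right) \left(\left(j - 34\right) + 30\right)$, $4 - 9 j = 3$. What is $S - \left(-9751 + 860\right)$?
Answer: $8786$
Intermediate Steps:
$j = \frac{1}{9}$ ($j = \frac{4}{9} - \frac{1}{3} = \frac{1}{9} \approx 0.11111$)
$S = -105$ ($S = \left(38 + \left(-41 + 30\right)\right) \left(\left(\frac{1}{9} - 34\right) + 30\right) = \left(38 - 11\right) \left(- \frac{305}{9} + 30\right) = 27 \left(- \frac{35}{9}\right) = -105$)
$S - \left(-9751 + 860\right) = -105 - \left(-9751 + 860\right) = -105 - -8891 = -105 + 8891 = 8786$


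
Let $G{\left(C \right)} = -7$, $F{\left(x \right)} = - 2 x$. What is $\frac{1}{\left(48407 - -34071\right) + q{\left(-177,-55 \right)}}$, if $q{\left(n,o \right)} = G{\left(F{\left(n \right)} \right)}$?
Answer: $\frac{1}{82471} \approx 1.2125 \cdot 10^{-5}$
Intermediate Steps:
$q{\left(n,o \right)} = -7$
$\frac{1}{\left(48407 - -34071\right) + q{\left(-177,-55 \right)}} = \frac{1}{\left(48407 - -34071\right) - 7} = \frac{1}{\left(48407 + 34071\right) - 7} = \frac{1}{82478 - 7} = \frac{1}{82471}$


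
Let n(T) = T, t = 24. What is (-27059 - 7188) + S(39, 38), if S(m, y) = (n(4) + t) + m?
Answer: -34180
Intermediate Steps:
S(m, y) = 28 + m (S(m, y) = (4 + 24) + m = 28 + m)
(-27059 - 7188) + S(39, 38) = (-27059 - 7188) + (28 + 39) = -34247 + 67 = -34180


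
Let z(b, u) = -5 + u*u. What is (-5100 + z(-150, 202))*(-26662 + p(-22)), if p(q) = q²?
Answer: -934528422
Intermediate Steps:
z(b, u) = -5 + u²
(-5100 + z(-150, 202))*(-26662 + p(-22)) = (-5100 + (-5 + 202²))*(-26662 + (-22)²) = (-5100 + (-5 + 40804))*(-26662 + 484) = (-5100 + 40799)*(-26178) = 35699*(-26178) = -934528422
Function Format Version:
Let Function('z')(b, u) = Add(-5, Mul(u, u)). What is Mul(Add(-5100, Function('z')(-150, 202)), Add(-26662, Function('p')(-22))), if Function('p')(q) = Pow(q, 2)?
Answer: -934528422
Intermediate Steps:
Function('z')(b, u) = Add(-5, Pow(u, 2))
Mul(Add(-5100, Function('z')(-150, 202)), Add(-26662, Function('p')(-22))) = Mul(Add(-5100, Add(-5, Pow(202, 2))), Add(-26662, Pow(-22, 2))) = Mul(Add(-5100, Add(-5, 40804)), Add(-26662, 484)) = Mul(Add(-5100, 40799), -26178) = Mul(35699, -26178) = -934528422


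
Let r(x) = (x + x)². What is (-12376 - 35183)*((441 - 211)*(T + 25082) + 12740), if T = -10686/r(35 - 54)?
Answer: -99233905908645/361 ≈ -2.7489e+11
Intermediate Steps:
r(x) = 4*x² (r(x) = (2*x)² = 4*x²)
T = -5343/722 (T = -10686*1/(4*(35 - 54)²) = -10686/(4*(-19)²) = -10686/(4*361) = -10686/1444 = -10686*1/1444 = -5343/722 ≈ -7.4003)
(-12376 - 35183)*((441 - 211)*(T + 25082) + 12740) = (-12376 - 35183)*((441 - 211)*(-5343/722 + 25082) + 12740) = -47559*(230*(18103861/722) + 12740) = -47559*(2081944015/361 + 12740) = -47559*2086543155/361 = -99233905908645/361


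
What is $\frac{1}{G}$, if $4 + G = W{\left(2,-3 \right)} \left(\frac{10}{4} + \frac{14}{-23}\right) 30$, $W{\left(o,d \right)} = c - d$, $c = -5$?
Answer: $- \frac{23}{2702} \approx -0.0085122$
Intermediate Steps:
$W{\left(o,d \right)} = -5 - d$
$G = - \frac{2702}{23}$ ($G = -4 + \left(-5 - -3\right) \left(\frac{10}{4} + \frac{14}{-23}\right) 30 = -4 + \left(-5 + 3\right) \left(10 \cdot \frac{1}{4} + 14 \left(- \frac{1}{23}\right)\right) 30 = -4 + - 2 \left(\frac{5}{2} - \frac{14}{23}\right) 30 = -4 + \left(-2\right) \frac{87}{46} \cdot 30 = -4 - \frac{2610}{23} = - \frac{2702}{23} \approx -117.48$)
$\frac{1}{G} = \frac{1}{- \frac{2702}{23}} = - \frac{23}{2702}$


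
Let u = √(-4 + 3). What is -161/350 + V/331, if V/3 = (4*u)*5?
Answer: -23/50 + 60*I/331 ≈ -0.46 + 0.18127*I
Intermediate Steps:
u = I (u = √(-1) = I ≈ 1.0*I)
V = 60*I (V = 3*((4*I)*5) = 3*(20*I) = 60*I ≈ 60.0*I)
-161/350 + V/331 = -161/350 + (60*I)/331 = -161*1/350 + (60*I)*(1/331) = -23/50 + 60*I/331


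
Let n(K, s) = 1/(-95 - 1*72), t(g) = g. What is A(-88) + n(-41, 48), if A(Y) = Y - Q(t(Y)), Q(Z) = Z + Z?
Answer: 14695/167 ≈ 87.994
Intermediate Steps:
n(K, s) = -1/167 (n(K, s) = 1/(-95 - 72) = 1/(-167) = -1/167)
Q(Z) = 2*Z
A(Y) = -Y (A(Y) = Y - 2*Y = -Y)
A(-88) + n(-41, 48) = -1*(-88) - 1/167 = 88 - 1/167 = 14695/167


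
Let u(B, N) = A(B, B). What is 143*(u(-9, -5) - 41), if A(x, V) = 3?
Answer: -5434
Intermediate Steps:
u(B, N) = 3
143*(u(-9, -5) - 41) = 143*(3 - 41) = 143*(-38) = -5434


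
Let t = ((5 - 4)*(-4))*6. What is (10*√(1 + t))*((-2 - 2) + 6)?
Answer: 20*I*√23 ≈ 95.917*I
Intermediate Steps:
t = -24 (t = (1*(-4))*6 = -4*6 = -24)
(10*√(1 + t))*((-2 - 2) + 6) = (10*√(1 - 24))*((-2 - 2) + 6) = (10*√(-23))*(-4 + 6) = (10*(I*√23))*2 = (10*I*√23)*2 = 20*I*√23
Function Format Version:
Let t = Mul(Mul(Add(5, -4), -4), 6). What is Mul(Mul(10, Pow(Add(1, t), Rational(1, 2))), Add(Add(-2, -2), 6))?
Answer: Mul(20, I, Pow(23, Rational(1, 2))) ≈ Mul(95.917, I)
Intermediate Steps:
t = -24 (t = Mul(Mul(1, -4), 6) = Mul(-4, 6) = -24)
Mul(Mul(10, Pow(Add(1, t), Rational(1, 2))), Add(Add(-2, -2), 6)) = Mul(Mul(10, Pow(Add(1, -24), Rational(1, 2))), Add(Add(-2, -2), 6)) = Mul(Mul(10, Pow(-23, Rational(1, 2))), Add(-4, 6)) = Mul(Mul(10, Mul(I, Pow(23, Rational(1, 2)))), 2) = Mul(Mul(10, I, Pow(23, Rational(1, 2))), 2) = Mul(20, I, Pow(23, Rational(1, 2)))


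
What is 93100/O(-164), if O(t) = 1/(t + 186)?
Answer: 2048200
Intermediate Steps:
O(t) = 1/(186 + t)
93100/O(-164) = 93100/(1/(186 - 164)) = 93100/(1/22) = 93100*22 = 2048200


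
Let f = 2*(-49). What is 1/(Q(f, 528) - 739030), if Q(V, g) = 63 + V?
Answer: -1/739065 ≈ -1.3531e-6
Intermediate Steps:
f = -98
1/(Q(f, 528) - 739030) = 1/((63 - 98) - 739030) = 1/(-35 - 739030) = 1/(-739065) = -1/739065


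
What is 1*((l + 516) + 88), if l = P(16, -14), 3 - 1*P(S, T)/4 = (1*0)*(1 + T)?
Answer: 616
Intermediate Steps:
P(S, T) = 12 (P(S, T) = 12 - 4*1*0*(1 + T) = 12 - 0*(1 + T) = 12 - 4*0 = 12 + 0 = 12)
l = 12
1*((l + 516) + 88) = 1*((12 + 516) + 88) = 1*(528 + 88) = 1*616 = 616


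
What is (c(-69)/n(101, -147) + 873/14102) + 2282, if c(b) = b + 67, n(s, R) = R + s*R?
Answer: 241265746691/105722694 ≈ 2282.1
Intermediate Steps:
n(s, R) = R + R*s
c(b) = 67 + b
(c(-69)/n(101, -147) + 873/14102) + 2282 = ((67 - 69)/((-147*(1 + 101))) + 873/14102) + 2282 = (-2/((-147*102)) + 873*(1/14102)) + 2282 = (-2/(-14994) + 873/14102) + 2282 = (-2*(-1/14994) + 873/14102) + 2282 = (1/7497 + 873/14102) + 2282 = 6558983/105722694 + 2282 = 241265746691/105722694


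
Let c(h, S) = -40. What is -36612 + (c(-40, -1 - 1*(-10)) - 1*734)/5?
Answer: -183834/5 ≈ -36767.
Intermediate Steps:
-36612 + (c(-40, -1 - 1*(-10)) - 1*734)/5 = -36612 + (-40 - 1*734)/5 = -36612 + (-40 - 734)*(⅕) = -36612 - 774*⅕ = -36612 - 774/5 = -183834/5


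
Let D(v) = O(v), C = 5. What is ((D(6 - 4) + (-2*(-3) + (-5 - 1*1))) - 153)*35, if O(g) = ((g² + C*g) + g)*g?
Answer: -4235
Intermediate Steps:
O(g) = g*(g² + 6*g) (O(g) = ((g² + 5*g) + g)*g = (g² + 6*g)*g = g*(g² + 6*g))
D(v) = v²*(6 + v)
((D(6 - 4) + (-2*(-3) + (-5 - 1*1))) - 153)*35 = (((6 - 4)²*(6 + (6 - 4)) + (-2*(-3) + (-5 - 1*1))) - 153)*35 = ((2²*(6 + 2) + (6 + (-5 - 1))) - 153)*35 = ((4*8 + (6 - 6)) - 153)*35 = ((32 + 0) - 153)*35 = (32 - 153)*35 = -121*35 = -4235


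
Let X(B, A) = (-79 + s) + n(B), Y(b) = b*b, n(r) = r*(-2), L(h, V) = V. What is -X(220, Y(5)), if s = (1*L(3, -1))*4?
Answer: 523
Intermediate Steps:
n(r) = -2*r
s = -4 (s = (1*(-1))*4 = -1*4 = -4)
Y(b) = b²
X(B, A) = -83 - 2*B (X(B, A) = (-79 - 4) - 2*B = -83 - 2*B)
-X(220, Y(5)) = -(-83 - 2*220) = -(-83 - 440) = -1*(-523) = 523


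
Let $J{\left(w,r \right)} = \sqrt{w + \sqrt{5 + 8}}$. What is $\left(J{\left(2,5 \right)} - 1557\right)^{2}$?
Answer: $\left(1557 - \sqrt{2 + \sqrt{13}}\right)^{2} \approx 2.4169 \cdot 10^{6}$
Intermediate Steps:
$J{\left(w,r \right)} = \sqrt{w + \sqrt{13}}$
$\left(J{\left(2,5 \right)} - 1557\right)^{2} = \left(\sqrt{2 + \sqrt{13}} - 1557\right)^{2} = \left(-1557 + \sqrt{2 + \sqrt{13}}\right)^{2}$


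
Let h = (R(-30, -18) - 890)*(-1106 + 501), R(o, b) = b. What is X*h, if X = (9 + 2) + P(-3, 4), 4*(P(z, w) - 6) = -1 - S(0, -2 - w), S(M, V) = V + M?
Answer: 10025455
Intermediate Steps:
S(M, V) = M + V
P(z, w) = 25/4 + w/4 (P(z, w) = 6 + (-1 - (0 + (-2 - w)))/4 = 6 + (-1 - (-2 - w))/4 = 6 + (-1 + (2 + w))/4 = 6 + (1 + w)/4 = 6 + (1/4 + w/4) = 25/4 + w/4)
h = 549340 (h = (-18 - 890)*(-1106 + 501) = -908*(-605) = 549340)
X = 73/4 (X = (9 + 2) + (25/4 + (1/4)*4) = 11 + (25/4 + 1) = 11 + 29/4 = 73/4 ≈ 18.250)
X*h = (73/4)*549340 = 10025455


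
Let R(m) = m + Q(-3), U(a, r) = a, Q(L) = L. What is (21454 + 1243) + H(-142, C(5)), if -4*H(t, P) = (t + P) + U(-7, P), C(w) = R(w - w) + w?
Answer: 90935/4 ≈ 22734.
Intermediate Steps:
R(m) = -3 + m (R(m) = m - 3 = -3 + m)
C(w) = -3 + w (C(w) = (-3 + (w - w)) + w = (-3 + 0) + w = -3 + w)
H(t, P) = 7/4 - P/4 - t/4 (H(t, P) = -((t + P) - 7)/4 = -((P + t) - 7)/4 = -(-7 + P + t)/4 = 7/4 - P/4 - t/4)
(21454 + 1243) + H(-142, C(5)) = (21454 + 1243) + (7/4 - (-3 + 5)/4 - ¼*(-142)) = 22697 + (7/4 - ¼*2 + 71/2) = 22697 + (7/4 - ½ + 71/2) = 22697 + 147/4 = 90935/4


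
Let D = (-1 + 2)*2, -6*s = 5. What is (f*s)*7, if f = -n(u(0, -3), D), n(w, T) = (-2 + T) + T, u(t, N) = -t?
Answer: 35/3 ≈ 11.667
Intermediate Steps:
s = -⅚ (s = -⅙*5 = -⅚ ≈ -0.83333)
D = 2 (D = 1*2 = 2)
n(w, T) = -2 + 2*T
f = -2 (f = -(-2 + 2*2) = -(-2 + 4) = -1*2 = -2)
(f*s)*7 = -2*(-⅚)*7 = (5/3)*7 = 35/3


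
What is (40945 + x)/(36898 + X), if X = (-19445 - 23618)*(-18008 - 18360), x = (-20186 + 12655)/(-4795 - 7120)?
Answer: 81311201/3110117009505 ≈ 2.6144e-5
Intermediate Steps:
x = 7531/11915 (x = -7531/(-11915) = -7531*(-1/11915) = 7531/11915 ≈ 0.63206)
X = 1566115184 (X = -43063*(-36368) = 1566115184)
(40945 + x)/(36898 + X) = (40945 + 7531/11915)/(36898 + 1566115184) = (487867206/11915)/1566152082 = (487867206/11915)*(1/1566152082) = 81311201/3110117009505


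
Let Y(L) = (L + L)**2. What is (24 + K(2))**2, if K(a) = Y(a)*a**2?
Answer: 7744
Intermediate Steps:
Y(L) = 4*L**2 (Y(L) = (2*L)**2 = 4*L**2)
K(a) = 4*a**4 (K(a) = (4*a**2)*a**2 = 4*a**4)
(24 + K(2))**2 = (24 + 4*2**4)**2 = (24 + 4*16)**2 = (24 + 64)**2 = 88**2 = 7744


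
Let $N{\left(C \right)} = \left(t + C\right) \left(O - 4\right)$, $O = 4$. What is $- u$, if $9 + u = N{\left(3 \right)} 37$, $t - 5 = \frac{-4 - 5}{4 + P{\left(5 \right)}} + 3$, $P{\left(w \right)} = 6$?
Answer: $9$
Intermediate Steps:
$t = \frac{71}{10}$ ($t = 5 + \left(\frac{-4 - 5}{4 + 6} + 3\right) = 5 + \left(- \frac{9}{10} + 3\right) = 5 + \frac{21}{10} = \frac{71}{10} \approx 7.1$)
$N{\left(C \right)} = 0$ ($N{\left(C \right)} = \left(\frac{71}{10} + C\right) \left(4 - 4\right) = \left(\frac{71}{10} + C\right) 0 = 0$)
$u = -9$ ($u = -9 + 0 \cdot 37 = -9 + 0 = -9$)
$- u = \left(-1\right) \left(-9\right) = 9$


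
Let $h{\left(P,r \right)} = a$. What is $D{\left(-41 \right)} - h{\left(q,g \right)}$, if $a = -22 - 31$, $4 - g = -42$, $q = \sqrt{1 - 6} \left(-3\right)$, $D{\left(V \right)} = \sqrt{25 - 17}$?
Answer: $53 + 2 \sqrt{2} \approx 55.828$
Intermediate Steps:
$D{\left(V \right)} = 2 \sqrt{2}$ ($D{\left(V \right)} = \sqrt{8} = 2 \sqrt{2}$)
$q = - 3 i \sqrt{5}$ ($q = \sqrt{-5} \left(-3\right) = i \sqrt{5} \left(-3\right) = - 3 i \sqrt{5} \approx - 6.7082 i$)
$g = 46$ ($g = 4 - -42 = 4 + 42 = 46$)
$a = -53$ ($a = -22 - 31 = -53$)
$h{\left(P,r \right)} = -53$
$D{\left(-41 \right)} - h{\left(q,g \right)} = 2 \sqrt{2} - -53 = 2 \sqrt{2} + 53 = 53 + 2 \sqrt{2}$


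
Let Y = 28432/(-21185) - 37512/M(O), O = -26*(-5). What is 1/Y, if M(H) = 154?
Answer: -1631245/399535124 ≈ -0.0040829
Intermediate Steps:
O = 130
Y = -399535124/1631245 (Y = 28432/(-21185) - 37512/154 = 28432*(-1/21185) - 37512*1/154 = -28432/21185 - 18756/77 = -399535124/1631245 ≈ -244.93)
1/Y = 1/(-399535124/1631245) = -1631245/399535124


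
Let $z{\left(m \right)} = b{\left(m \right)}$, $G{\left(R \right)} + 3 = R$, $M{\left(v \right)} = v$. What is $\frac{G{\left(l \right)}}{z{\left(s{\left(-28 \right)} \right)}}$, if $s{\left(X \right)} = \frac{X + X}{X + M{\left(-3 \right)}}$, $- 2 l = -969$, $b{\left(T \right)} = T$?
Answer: $\frac{29853}{112} \approx 266.54$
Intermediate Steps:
$l = \frac{969}{2}$ ($l = \left(- \frac{1}{2}\right) \left(-969\right) = \frac{969}{2} \approx 484.5$)
$G{\left(R \right)} = -3 + R$
$s{\left(X \right)} = \frac{2 X}{-3 + X}$ ($s{\left(X \right)} = \frac{X + X}{X - 3} = \frac{2 X}{-3 + X}$)
$z{\left(m \right)} = m$
$\frac{G{\left(l \right)}}{z{\left(s{\left(-28 \right)} \right)}} = \frac{-3 + \frac{969}{2}}{2 \left(-28\right) \frac{1}{-3 - 28}} = \frac{963}{2 \cdot 2 \left(-28\right) \frac{1}{-31}} = \frac{963}{2 \cdot 2 \left(-28\right) \left(- \frac{1}{31}\right)} = \frac{963}{2 \cdot \frac{56}{31}} = \frac{963}{2} \cdot \frac{31}{56} = \frac{29853}{112}$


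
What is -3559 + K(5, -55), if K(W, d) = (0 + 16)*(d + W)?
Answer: -4359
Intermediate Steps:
K(W, d) = 16*W + 16*d (K(W, d) = 16*(W + d) = 16*W + 16*d)
-3559 + K(5, -55) = -3559 + (16*5 + 16*(-55)) = -3559 + (80 - 880) = -3559 - 800 = -4359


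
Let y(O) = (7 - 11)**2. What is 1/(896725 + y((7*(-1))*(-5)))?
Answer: 1/896741 ≈ 1.1151e-6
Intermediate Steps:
y(O) = 16 (y(O) = (-4)**2 = 16)
1/(896725 + y((7*(-1))*(-5))) = 1/(896725 + 16) = 1/896741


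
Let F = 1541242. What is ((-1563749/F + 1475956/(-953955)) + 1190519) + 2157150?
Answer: 4921991986798216943/1470275512110 ≈ 3.3477e+6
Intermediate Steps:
((-1563749/F + 1475956/(-953955)) + 1190519) + 2157150 = ((-1563749/1541242 + 1475956/(-953955)) + 1190519) + 2157150 = ((-1563749*1/1541242 + 1475956*(-1/953955)) + 1190519) + 2157150 = ((-1563749/1541242 - 1475956/953955) + 1190519) + 2157150 = (-3766551554647/1470275512110 + 1190519) + 2157150 = 1750387165850130443/1470275512110 + 2157150 = 4921991986798216943/1470275512110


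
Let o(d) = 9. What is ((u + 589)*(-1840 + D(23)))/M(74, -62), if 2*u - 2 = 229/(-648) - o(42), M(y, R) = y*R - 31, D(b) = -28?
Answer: 354256393/1496556 ≈ 236.71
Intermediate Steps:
M(y, R) = -31 + R*y (M(y, R) = R*y - 31 = -31 + R*y)
u = -4765/1296 (u = 1 + (229/(-648) - 1*9)/2 = 1 + (229*(-1/648) - 9)/2 = 1 + (-229/648 - 9)/2 = 1 + (1/2)*(-6061/648) = 1 - 6061/1296 = -4765/1296 ≈ -3.6767)
((u + 589)*(-1840 + D(23)))/M(74, -62) = ((-4765/1296 + 589)*(-1840 - 28))/(-31 - 62*74) = ((758579/1296)*(-1868))/(-31 - 4588) = -354256393/324/(-4619) = -354256393/324*(-1/4619) = 354256393/1496556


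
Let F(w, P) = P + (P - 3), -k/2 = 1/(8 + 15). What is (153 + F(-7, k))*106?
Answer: 365276/23 ≈ 15882.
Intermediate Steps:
k = -2/23 (k = -2/(8 + 15) = -2/23 ≈ -0.086957)
F(w, P) = -3 + 2*P (F(w, P) = P + (-3 + P) = -3 + 2*P)
(153 + F(-7, k))*106 = (153 + (-3 + 2*(-2/23)))*106 = (153 + (-3 - 4/23))*106 = (153 - 73/23)*106 = (3446/23)*106 = 365276/23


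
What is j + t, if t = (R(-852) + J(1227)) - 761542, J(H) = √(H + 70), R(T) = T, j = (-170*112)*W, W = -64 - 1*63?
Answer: 1655686 + √1297 ≈ 1.6557e+6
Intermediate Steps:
W = -127 (W = -64 - 63 = -127)
j = 2418080 (j = -170*112*(-127) = -19040*(-127) = 2418080)
J(H) = √(70 + H)
t = -762394 + √1297 (t = (-852 + √(70 + 1227)) - 761542 = (-852 + √1297) - 761542 = -762394 + √1297 ≈ -7.6236e+5)
j + t = 2418080 + (-762394 + √1297) = 1655686 + √1297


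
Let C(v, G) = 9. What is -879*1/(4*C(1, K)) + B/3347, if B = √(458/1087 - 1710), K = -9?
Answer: -293/12 + 2*I*√504996286/3638189 ≈ -24.417 + 0.012353*I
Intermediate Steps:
B = 2*I*√504996286/1087 (B = √(458*(1/1087) - 1710) = √(458/1087 - 1710) = √(-1858312/1087) = 2*I*√504996286/1087 ≈ 41.347*I)
-879*1/(4*C(1, K)) + B/3347 = -879/(4*9) + (2*I*√504996286/1087)/3347 = -879/36 + (2*I*√504996286/1087)*(1/3347) = -879*1/36 + 2*I*√504996286/3638189 = -293/12 + 2*I*√504996286/3638189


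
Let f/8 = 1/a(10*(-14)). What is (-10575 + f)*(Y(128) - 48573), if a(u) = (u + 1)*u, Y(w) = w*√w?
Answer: 356993321247/695 - 52682109952*√2/4865 ≈ 4.9834e+8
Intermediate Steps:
Y(w) = w^(3/2)
a(u) = u*(1 + u) (a(u) = (1 + u)*u = u*(1 + u))
f = 2/4865 (f = 8/(((10*(-14))*(1 + 10*(-14)))) = 8/((-140*(1 - 140))) = 8/((-140*(-139))) = 8/19460 = 8*(1/19460) = 2/4865 ≈ 0.00041110)
(-10575 + f)*(Y(128) - 48573) = (-10575 + 2/4865)*(128^(3/2) - 48573) = -51447373*(1024*√2 - 48573)/4865 = -51447373*(-48573 + 1024*√2)/4865 = 356993321247/695 - 52682109952*√2/4865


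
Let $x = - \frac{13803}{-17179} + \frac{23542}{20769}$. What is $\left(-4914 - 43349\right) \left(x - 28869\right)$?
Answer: $\frac{497084681684226022}{356790651} \approx 1.3932 \cdot 10^{9}$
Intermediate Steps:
$x = \frac{691102525}{356790651}$ ($x = \left(-13803\right) \left(- \frac{1}{17179}\right) + 23542 \cdot \frac{1}{20769} = \frac{13803}{17179} + \frac{23542}{20769} = \frac{691102525}{356790651} \approx 1.937$)
$\left(-4914 - 43349\right) \left(x - 28869\right) = \left(-4914 - 43349\right) \left(\frac{691102525}{356790651} - 28869\right) = \left(-48263\right) \left(- \frac{10299498201194}{356790651}\right) = \frac{497084681684226022}{356790651}$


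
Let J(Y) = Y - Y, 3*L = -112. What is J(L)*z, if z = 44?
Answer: 0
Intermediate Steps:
L = -112/3 (L = (⅓)*(-112) = -112/3 ≈ -37.333)
J(Y) = 0
J(L)*z = 0*44 = 0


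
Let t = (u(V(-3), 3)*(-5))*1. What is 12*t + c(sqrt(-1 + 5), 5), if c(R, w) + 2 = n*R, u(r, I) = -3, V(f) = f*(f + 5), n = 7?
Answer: 192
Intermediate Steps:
V(f) = f*(5 + f)
t = 15 (t = -3*(-5)*1 = 15*1 = 15)
c(R, w) = -2 + 7*R
12*t + c(sqrt(-1 + 5), 5) = 12*15 + (-2 + 7*sqrt(-1 + 5)) = 180 + (-2 + 7*sqrt(4)) = 180 + (-2 + 7*2) = 180 + (-2 + 14) = 180 + 12 = 192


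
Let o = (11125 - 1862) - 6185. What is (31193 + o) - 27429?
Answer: 6842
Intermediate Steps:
o = 3078 (o = 9263 - 6185 = 3078)
(31193 + o) - 27429 = (31193 + 3078) - 27429 = 34271 - 27429 = 6842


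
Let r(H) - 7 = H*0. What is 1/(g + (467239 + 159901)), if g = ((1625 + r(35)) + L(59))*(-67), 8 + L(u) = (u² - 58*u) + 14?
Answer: 1/513441 ≈ 1.9476e-6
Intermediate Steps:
r(H) = 7 (r(H) = 7 + H*0 = 7 + 0 = 7)
L(u) = 6 + u² - 58*u (L(u) = -8 + ((u² - 58*u) + 14) = -8 + (14 + u² - 58*u) = 6 + u² - 58*u)
g = -113699 (g = ((1625 + 7) + (6 + 59² - 58*59))*(-67) = (1632 + (6 + 3481 - 3422))*(-67) = (1632 + 65)*(-67) = 1697*(-67) = -113699)
1/(g + (467239 + 159901)) = 1/(-113699 + (467239 + 159901)) = 1/(-113699 + 627140) = 1/513441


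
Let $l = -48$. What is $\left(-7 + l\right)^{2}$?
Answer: $3025$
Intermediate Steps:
$\left(-7 + l\right)^{2} = \left(-7 - 48\right)^{2} = \left(-55\right)^{2} = 3025$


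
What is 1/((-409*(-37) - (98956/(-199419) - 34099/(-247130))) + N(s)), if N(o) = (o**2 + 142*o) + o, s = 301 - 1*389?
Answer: 344632290/3547423622563 ≈ 9.7150e-5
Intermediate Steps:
s = -88 (s = 301 - 389 = -88)
N(o) = o**2 + 143*o
1/((-409*(-37) - (98956/(-199419) - 34099/(-247130))) + N(s)) = 1/((-409*(-37) - (98956/(-199419) - 34099/(-247130))) - 88*(143 - 88)) = 1/((15133 - (98956*(-1/199419) - 34099*(-1/247130))) - 88*55) = 1/((15133 - (-8996/18129 + 2623/19010)) - 4840) = 1/((15133 - 1*(-123461593/344632290)) - 4840) = 1/((15133 + 123461593/344632290) - 4840) = 1/(5215443906163/344632290 - 4840) = 1/(3547423622563/344632290) = 344632290/3547423622563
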